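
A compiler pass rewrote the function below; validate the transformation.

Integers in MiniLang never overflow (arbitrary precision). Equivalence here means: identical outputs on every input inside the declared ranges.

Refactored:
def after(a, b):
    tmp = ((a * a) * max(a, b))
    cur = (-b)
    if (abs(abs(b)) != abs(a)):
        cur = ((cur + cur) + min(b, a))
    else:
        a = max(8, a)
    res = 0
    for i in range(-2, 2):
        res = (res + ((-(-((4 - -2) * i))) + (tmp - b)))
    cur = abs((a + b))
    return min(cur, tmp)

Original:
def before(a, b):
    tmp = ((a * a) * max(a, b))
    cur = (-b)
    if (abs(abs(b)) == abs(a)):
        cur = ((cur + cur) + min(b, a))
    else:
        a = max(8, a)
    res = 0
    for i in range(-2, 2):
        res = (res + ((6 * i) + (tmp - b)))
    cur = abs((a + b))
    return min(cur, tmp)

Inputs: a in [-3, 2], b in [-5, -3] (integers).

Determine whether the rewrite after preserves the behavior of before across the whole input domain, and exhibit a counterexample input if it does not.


There is a counterexample at a=2, b=-4: 4 on one side, 2 on the other.
before: tmp becomes 8; next cur becomes 4; next (abs(abs(b)) == abs(a)) evaluates to false; next a becomes 8; next res becomes 0; next at i=-2:; next res becomes 0; next at i=-1:; next res becomes 6; next at i=0:; next res becomes 18; next at i=1:; next res becomes 36; next cur becomes 4; next final value 4
after: tmp becomes 8; next cur becomes 4; next (abs(abs(b)) != abs(a)) evaluates to true; next cur becomes 4; next res becomes 0; next at i=-2:; next res becomes 0; next at i=-1:; next res becomes 6; next at i=0:; next res becomes 18; next at i=1:; next res becomes 36; next cur becomes 2; next final value 2
verdict: not equivalent; witness: a=2, b=-4


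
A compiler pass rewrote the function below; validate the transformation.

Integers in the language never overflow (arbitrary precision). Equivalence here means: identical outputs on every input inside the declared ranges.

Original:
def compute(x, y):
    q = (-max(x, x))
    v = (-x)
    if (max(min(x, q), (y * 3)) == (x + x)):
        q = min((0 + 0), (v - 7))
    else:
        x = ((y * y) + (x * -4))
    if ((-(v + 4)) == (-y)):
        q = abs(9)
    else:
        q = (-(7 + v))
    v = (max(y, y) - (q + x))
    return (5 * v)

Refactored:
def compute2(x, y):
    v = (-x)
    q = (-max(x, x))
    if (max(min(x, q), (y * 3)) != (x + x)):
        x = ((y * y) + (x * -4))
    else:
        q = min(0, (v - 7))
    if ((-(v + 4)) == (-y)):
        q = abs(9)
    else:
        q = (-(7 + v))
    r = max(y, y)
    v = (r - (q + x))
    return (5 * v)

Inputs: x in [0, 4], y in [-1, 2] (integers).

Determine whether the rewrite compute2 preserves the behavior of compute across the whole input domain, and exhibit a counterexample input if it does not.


Reading the diff, among the changes: arithmetic usage differs; local variable names differ; comparison usage differs; statement counts differ; constant usage differs.
Tracing x=1, y=-1: compute: q := -1 | v := -1 | (max(min(x, q), (y * 3)) == (x + x)): false | x := -3 | ((-(v + 4)) == (-y)): false | q := -6 | v := 8 | result 40 | compute2: v := -1 | q := -1 | (max(min(x, q), (y * 3)) != (x + x)): true | x := -3 | ((-(v + 4)) == (-y)): false | q := -6 | r := -1 | v := 8 | result 40 — matching result 40.
An exhaustive pass over the 20 declared inputs shows identical outputs.
verdict: equivalent


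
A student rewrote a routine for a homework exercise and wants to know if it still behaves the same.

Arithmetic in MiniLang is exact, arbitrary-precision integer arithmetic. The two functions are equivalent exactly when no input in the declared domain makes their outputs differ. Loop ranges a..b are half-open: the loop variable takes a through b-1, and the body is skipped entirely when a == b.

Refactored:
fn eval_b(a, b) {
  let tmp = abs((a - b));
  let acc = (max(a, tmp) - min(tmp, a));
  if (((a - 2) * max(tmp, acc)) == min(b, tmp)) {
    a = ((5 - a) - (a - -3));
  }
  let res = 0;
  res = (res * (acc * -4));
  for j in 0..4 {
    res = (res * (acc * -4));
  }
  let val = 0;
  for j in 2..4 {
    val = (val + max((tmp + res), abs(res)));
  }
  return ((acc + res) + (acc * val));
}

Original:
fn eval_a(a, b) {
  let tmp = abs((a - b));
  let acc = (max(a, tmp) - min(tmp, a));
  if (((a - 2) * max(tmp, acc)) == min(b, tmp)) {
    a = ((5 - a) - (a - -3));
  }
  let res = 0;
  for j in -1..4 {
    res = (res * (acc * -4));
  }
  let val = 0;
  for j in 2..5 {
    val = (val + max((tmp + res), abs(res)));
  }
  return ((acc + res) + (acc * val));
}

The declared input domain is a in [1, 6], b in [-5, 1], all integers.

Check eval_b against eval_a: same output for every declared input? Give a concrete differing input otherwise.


The rewrite breaks on a=1, b=-5, where the results are 95 and 65.
eval_a: tmp becomes 6; next acc becomes 5; next (((a - 2) * max(tmp, acc)) == min(b, tmp)) evaluates to false; next res becomes 0; next at j=-1:; next res becomes 0; next at j=0:; next res becomes 0; next at j=1:; next res becomes 0; next at j=2:; next res becomes 0; next at j=3:; next res becomes 0; next val becomes 0; next at j=2:; next val becomes 6; next at j=3:; next val becomes 12; next at j=4:; next val becomes 18; next final value 95
eval_b: tmp becomes 6; next acc becomes 5; next (((a - 2) * max(tmp, acc)) == min(b, tmp)) evaluates to false; next res becomes 0; next res becomes 0; next at j=0:; next res becomes 0; next at j=1:; next res becomes 0; next at j=2:; next res becomes 0; next at j=3:; next res becomes 0; next val becomes 0; next at j=2:; next val becomes 6; next at j=3:; next val becomes 12; next final value 65
verdict: not equivalent; witness: a=1, b=-5


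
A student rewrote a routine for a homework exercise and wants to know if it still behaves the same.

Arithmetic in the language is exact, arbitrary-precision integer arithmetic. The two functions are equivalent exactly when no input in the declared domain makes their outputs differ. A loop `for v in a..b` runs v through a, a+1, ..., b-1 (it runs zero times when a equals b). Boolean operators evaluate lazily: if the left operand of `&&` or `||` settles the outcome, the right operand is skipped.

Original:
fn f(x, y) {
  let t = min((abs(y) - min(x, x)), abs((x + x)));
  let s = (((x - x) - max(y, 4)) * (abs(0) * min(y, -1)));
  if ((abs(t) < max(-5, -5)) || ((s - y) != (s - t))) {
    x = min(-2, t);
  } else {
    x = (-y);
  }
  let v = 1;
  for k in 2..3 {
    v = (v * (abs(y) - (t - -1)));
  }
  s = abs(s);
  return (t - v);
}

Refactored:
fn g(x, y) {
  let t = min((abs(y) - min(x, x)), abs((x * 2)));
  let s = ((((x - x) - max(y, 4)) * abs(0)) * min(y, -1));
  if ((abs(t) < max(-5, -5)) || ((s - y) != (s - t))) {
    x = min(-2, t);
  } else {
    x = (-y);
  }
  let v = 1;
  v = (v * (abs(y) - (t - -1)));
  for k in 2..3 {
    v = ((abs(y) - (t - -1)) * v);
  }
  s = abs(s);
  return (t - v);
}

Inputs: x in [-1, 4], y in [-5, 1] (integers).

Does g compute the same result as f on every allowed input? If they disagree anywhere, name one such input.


Take x=-1, y=-5.
f: t=2, then s=0, then ((abs(t) < max(-5, -5)) || ((s - y) != (s - t))) is true, then x=-2, then v=1, then (k=2), then v=2, then s=0, then returns 0
g: t=2, then s=0, then ((abs(t) < max(-5, -5)) || ((s - y) != (s - t))) is true, then x=-2, then v=1, then v=2, then (k=2), then v=4, then s=0, then returns -2
0 against -2: the behavior changed.
verdict: not equivalent; witness: x=-1, y=-5


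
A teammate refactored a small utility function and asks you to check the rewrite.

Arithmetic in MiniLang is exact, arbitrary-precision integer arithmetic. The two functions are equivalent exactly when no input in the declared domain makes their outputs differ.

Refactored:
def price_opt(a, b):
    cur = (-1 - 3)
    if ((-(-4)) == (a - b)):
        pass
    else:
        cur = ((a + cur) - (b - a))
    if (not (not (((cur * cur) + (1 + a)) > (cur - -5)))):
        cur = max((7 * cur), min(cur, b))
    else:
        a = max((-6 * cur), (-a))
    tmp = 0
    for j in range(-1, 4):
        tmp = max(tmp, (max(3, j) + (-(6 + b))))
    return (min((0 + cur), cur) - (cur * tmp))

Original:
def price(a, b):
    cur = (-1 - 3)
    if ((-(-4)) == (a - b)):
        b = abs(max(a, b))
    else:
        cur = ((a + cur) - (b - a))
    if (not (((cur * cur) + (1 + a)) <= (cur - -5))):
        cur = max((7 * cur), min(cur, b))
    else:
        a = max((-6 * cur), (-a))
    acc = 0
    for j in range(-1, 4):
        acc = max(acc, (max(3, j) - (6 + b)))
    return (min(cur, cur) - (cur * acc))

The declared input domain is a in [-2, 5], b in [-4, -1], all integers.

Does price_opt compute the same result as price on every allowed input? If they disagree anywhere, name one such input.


Consider the input a=0, b=-4.
price: cur = -4; ((-(-4)) == (a - b)) -> true; b = 0; (not (((cur * cur) + (1 + a)) <= (cur - -5))) -> true; cur = -4; acc = 0; [j=-1]; acc = 0; [j=0]; acc = 0; [j=1]; acc = 0; [j=2]; acc = 0; [j=3]; acc = 0; return -4
price_opt: cur = -4; ((-(-4)) == (a - b)) -> true; (not (not (((cur * cur) + (1 + a)) > (cur - -5)))) -> true; cur = -4; tmp = 0; [j=-1]; tmp = 1; [j=0]; tmp = 1; [j=1]; tmp = 1; [j=2]; tmp = 1; [j=3]; tmp = 1; return 0
-4 != 0, so the rewrite changes behavior.
verdict: not equivalent; witness: a=0, b=-4


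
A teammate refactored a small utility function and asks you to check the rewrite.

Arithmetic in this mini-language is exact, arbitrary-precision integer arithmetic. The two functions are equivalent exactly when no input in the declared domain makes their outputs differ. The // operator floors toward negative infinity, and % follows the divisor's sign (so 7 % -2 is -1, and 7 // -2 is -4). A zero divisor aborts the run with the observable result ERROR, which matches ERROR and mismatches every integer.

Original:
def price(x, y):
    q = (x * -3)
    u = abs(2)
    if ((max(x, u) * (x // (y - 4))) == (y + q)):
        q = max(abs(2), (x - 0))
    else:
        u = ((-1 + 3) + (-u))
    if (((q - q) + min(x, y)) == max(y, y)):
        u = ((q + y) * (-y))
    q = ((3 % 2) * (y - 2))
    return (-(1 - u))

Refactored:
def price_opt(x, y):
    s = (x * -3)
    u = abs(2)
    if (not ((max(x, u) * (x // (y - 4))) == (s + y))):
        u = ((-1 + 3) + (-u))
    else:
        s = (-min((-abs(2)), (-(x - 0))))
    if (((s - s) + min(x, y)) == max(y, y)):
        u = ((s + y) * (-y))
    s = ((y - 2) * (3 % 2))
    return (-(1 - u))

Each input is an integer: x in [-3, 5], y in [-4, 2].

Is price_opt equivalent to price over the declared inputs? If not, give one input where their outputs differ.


Behavior is preserved: although min/max/abs usage differs, boolean connective usage differs, local variable names differ, the outputs never diverge.
Spot check at x=-2, y=-2 — price: q=6, then u=2, then ((max(x, u) * (x // (y - 4))) == (y + q)) is false, then u=0, then (((q - q) + min(x, y)) == max(y, y)) is true, then u=8, then q=-4, then returns 7. price_opt: s=6, then u=2, then (not ((max(x, u) * (x // (y - 4))) == (s + y))) is true, then u=0, then (((s - s) + min(x, y)) == max(y, y)) is true, then u=8, then s=-4, then returns 7. Both give 7.
Checked all 63 inputs in the declared domain: the outputs agree on every one.
verdict: equivalent


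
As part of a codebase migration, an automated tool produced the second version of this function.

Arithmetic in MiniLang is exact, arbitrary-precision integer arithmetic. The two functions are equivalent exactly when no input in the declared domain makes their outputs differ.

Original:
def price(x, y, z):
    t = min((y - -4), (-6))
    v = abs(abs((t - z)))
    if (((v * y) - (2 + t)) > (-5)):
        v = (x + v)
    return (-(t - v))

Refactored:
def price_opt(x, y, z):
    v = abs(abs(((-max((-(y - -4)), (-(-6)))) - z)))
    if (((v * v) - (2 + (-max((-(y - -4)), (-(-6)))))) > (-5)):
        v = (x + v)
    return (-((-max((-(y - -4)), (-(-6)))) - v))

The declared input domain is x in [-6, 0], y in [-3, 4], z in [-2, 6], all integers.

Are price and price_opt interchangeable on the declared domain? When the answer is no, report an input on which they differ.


These are not equivalent — on x=-6, y=-3, z=-2 the outputs split (10 vs 4).
price: t becomes -6; next v becomes 4; next (((v * y) - (2 + t)) > (-5)) evaluates to false; next final value 10
price_opt: v becomes 4; next (((v * v) - (2 + (-max((-(y - -4)), (-(-6)))))) > (-5)) evaluates to true; next v becomes -2; next final value 4
verdict: not equivalent; witness: x=-6, y=-3, z=-2


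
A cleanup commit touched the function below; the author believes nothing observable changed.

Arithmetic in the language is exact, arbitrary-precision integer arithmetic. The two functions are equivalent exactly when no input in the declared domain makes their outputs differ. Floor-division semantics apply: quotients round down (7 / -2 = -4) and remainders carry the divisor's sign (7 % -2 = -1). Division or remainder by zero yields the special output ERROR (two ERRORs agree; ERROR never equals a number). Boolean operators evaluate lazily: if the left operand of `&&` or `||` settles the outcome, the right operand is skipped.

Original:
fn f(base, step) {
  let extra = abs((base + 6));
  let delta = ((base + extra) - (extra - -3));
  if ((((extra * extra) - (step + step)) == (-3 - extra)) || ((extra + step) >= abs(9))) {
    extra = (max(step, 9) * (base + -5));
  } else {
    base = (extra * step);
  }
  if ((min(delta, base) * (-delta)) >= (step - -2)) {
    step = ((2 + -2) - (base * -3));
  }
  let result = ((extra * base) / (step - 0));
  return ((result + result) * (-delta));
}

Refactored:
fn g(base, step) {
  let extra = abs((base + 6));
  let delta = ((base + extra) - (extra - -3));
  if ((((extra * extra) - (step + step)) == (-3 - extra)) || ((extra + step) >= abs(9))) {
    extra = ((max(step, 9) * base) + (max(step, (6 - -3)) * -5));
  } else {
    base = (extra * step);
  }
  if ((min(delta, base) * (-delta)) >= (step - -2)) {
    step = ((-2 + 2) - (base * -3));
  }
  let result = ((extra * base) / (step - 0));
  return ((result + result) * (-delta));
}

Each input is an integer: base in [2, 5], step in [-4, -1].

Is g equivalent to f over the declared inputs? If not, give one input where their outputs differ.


Equivalent — the differences include min/max/abs usage differs, and constant usage differs, and arithmetic usage differs, yet no declared input distinguishes the two.
Spot check at base=5, step=-4 — f: extra=11, then delta=2, then ((((extra * extra) - (step + step)) == (-3 - extra)) || ((extra + step) >= abs(9))) is false, then base=-44, then ((min(delta, base) * (-delta)) >= (step - -2)) is true, then step=-132, then result=3, then returns -12. g: extra=11, then delta=2, then ((((extra * extra) - (step + step)) == (-3 - extra)) || ((extra + step) >= abs(9))) is false, then base=-44, then ((min(delta, base) * (-delta)) >= (step - -2)) is true, then step=-132, then result=3, then returns -12. Both give -12.
Sweeping the whole domain (16 inputs) finds no disagreement.
verdict: equivalent


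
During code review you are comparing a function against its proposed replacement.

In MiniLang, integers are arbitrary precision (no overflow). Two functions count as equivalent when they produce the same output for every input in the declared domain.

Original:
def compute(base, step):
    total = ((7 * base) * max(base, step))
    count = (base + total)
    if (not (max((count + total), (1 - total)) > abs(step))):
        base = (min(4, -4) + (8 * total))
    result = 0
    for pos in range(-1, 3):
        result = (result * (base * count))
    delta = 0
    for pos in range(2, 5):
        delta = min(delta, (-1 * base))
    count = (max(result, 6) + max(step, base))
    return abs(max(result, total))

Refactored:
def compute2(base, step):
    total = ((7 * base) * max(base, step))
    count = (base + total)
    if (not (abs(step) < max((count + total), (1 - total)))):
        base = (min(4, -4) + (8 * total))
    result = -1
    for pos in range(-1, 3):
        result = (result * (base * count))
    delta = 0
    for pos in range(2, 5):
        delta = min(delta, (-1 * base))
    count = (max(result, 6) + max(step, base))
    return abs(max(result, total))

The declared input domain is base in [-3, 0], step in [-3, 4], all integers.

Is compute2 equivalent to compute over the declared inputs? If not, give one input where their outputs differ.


There is a counterexample at base=-3, step=1: 0 on one side, 21 on the other.
compute: total=-21, then count=-24, then (not (max((count + total), (1 - total)) > abs(step))) is false, then result=0, then (pos=-1), then result=0, then (pos=0), then result=0, then (pos=1), then result=0, then (pos=2), then result=0, then delta=0, then (pos=2), then delta=0, then (pos=3), then delta=0, then (pos=4), then delta=0, then count=7, then returns 0
compute2: total=-21, then count=-24, then (not (abs(step) < max((count + total), (1 - total)))) is false, then result=-1, then (pos=-1), then result=-72, then (pos=0), then result=-5184, then (pos=1), then result=-373248, then (pos=2), then result=-26873856, then delta=0, then (pos=2), then delta=0, then (pos=3), then delta=0, then (pos=4), then delta=0, then count=7, then returns 21
verdict: not equivalent; witness: base=-3, step=1


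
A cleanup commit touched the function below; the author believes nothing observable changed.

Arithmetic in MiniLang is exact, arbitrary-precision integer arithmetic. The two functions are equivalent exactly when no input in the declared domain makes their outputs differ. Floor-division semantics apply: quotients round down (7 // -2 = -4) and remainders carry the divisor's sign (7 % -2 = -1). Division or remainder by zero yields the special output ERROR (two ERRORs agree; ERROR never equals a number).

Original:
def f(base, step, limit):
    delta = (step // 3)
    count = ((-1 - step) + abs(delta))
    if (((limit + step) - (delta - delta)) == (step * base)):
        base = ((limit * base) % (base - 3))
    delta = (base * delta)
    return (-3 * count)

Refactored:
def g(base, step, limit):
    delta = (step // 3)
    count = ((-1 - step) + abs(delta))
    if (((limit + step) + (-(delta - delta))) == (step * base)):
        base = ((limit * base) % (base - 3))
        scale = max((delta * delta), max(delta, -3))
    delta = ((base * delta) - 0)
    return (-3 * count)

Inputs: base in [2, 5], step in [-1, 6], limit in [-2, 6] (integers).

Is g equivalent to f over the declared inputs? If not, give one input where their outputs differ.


One difference looks behavioral, but it never changes the outcome for any declared input; all 288 inputs agree.
verdict: equivalent


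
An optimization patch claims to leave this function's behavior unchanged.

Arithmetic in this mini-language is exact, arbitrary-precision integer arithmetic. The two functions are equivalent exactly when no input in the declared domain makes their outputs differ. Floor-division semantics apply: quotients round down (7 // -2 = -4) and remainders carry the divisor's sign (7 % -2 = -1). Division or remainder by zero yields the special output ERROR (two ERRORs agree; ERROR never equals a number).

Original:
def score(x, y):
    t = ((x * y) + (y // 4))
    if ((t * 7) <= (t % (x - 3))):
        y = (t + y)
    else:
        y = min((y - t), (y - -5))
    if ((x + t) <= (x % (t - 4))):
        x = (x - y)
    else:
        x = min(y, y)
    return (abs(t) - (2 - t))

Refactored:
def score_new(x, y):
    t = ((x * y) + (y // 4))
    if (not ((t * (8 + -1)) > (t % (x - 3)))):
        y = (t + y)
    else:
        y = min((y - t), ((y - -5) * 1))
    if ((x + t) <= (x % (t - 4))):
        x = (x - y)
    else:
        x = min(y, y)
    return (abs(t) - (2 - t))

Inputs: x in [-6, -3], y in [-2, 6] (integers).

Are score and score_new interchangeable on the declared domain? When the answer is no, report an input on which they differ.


Behavior is preserved: although boolean connective usage differs; also constant usage differs; also arithmetic usage differs; also comparison usage differs, the outputs never diverge.
Spot check at x=-3, y=-1 — score: t becomes 2; next ((t * 7) <= (t % (x - 3))) evaluates to false; next y becomes -3; next ((x + t) <= (x % (t - 4))) evaluates to true; next x becomes 0; next final value 2. score_new: t becomes 2; next (not ((t * (8 + -1)) > (t % (x - 3)))) evaluates to false; next y becomes -3; next ((x + t) <= (x % (t - 4))) evaluates to true; next x becomes 0; next final value 2. Both give 2.
Sweeping the whole domain (36 inputs) finds no disagreement.
verdict: equivalent


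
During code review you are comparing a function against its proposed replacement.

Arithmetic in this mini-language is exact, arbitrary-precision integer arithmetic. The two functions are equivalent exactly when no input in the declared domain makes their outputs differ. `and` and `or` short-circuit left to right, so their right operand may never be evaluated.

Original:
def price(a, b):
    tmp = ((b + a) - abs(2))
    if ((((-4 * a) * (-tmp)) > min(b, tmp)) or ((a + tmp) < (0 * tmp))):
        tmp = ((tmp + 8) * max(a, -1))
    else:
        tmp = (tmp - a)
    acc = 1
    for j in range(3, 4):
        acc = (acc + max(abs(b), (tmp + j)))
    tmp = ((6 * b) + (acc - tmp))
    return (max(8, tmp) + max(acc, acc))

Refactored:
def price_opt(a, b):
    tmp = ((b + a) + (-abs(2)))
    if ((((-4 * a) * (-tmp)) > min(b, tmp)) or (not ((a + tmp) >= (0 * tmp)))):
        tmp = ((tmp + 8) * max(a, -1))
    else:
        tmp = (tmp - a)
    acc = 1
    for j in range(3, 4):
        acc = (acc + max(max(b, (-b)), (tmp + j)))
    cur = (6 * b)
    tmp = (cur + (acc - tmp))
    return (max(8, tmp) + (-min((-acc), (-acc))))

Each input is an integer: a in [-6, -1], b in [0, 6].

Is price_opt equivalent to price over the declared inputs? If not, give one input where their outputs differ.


Reading the diff, among the changes: local variable names differ, plus min/max/abs usage differs, plus arithmetic usage differs, plus boolean connective usage differs, plus statement counts differ, plus comparison usage differs.
Spot check at a=-5, b=0 — price: tmp = -7; ((((-4 * a) * (-tmp)) > min(b, tmp)) or ((a + tmp) < (0 * tmp))) -> true; tmp = -1; acc = 1; [j=3]; acc = 3; tmp = 4; return 11. price_opt: tmp = -7; ((((-4 * a) * (-tmp)) > min(b, tmp)) or (not ((a + tmp) >= (0 * tmp)))) -> true; tmp = -1; acc = 1; [j=3]; acc = 3; cur = 0; tmp = 4; return 11. Both give 11.
Sweeping the whole domain (42 inputs) finds no disagreement.
verdict: equivalent


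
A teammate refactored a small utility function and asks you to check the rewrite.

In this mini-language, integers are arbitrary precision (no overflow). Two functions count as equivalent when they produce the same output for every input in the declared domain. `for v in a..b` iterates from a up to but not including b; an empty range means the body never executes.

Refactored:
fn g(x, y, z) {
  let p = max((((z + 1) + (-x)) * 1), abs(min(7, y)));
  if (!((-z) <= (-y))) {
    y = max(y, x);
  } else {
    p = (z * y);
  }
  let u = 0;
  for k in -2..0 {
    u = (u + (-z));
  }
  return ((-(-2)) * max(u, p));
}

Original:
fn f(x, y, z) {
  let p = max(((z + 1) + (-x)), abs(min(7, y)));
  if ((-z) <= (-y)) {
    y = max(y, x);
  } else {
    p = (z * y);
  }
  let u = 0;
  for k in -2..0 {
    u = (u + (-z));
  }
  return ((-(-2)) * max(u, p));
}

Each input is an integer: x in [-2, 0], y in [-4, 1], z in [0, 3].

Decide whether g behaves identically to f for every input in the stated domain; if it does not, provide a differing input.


On input x=-2, y=-4, z=0, f returns 8 while g returns 0.
verdict: not equivalent; witness: x=-2, y=-4, z=0


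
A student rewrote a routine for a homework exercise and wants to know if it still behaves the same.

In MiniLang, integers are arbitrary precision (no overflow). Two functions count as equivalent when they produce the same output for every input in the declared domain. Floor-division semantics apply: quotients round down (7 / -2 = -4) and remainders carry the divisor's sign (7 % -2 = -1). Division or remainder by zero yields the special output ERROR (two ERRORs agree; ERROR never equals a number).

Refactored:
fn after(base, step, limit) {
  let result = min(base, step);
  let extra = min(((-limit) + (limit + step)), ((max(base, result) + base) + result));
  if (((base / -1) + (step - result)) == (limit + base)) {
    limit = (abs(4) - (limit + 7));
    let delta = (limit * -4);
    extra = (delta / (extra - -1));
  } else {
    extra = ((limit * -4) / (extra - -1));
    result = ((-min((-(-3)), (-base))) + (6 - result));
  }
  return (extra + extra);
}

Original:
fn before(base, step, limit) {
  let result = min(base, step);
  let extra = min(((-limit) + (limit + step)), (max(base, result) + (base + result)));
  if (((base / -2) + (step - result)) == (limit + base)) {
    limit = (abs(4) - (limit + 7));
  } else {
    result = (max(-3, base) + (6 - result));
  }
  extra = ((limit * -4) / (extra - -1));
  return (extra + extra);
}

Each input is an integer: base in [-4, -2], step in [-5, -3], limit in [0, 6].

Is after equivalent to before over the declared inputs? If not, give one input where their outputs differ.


On input base=-4, step=-5, limit=6, before returns -6 while after returns 4.
verdict: not equivalent; witness: base=-4, step=-5, limit=6


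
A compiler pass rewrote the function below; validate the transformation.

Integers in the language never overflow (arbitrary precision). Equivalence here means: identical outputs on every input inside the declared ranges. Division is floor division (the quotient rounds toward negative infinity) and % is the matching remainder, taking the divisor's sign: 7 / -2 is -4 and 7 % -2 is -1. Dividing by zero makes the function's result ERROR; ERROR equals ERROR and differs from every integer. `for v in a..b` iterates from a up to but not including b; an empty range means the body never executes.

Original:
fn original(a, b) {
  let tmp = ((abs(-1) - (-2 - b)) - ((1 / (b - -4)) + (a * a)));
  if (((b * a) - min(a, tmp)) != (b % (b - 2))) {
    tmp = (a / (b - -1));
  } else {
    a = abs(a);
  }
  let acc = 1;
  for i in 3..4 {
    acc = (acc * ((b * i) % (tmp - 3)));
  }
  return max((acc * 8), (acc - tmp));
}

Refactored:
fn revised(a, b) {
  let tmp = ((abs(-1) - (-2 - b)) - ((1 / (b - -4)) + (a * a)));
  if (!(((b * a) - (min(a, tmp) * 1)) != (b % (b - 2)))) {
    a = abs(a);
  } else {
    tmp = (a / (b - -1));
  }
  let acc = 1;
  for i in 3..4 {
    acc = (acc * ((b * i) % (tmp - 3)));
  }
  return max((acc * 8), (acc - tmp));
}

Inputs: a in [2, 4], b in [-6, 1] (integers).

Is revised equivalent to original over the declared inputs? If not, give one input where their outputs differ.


Comparing the listings, the differences include: boolean connective usage differs, plus arithmetic usage differs, plus constant usage differs.
Spot check at a=3, b=-6 — original: tmp := -11 | (((b * a) - min(a, tmp)) != (b % (b - 2))): true | tmp := -1 | acc := 1 | iter i=3: | acc := -2 | result -1. revised: tmp := -11 | (!(((b * a) - (min(a, tmp) * 1)) != (b % (b - 2)))): false | tmp := -1 | acc := 1 | iter i=3: | acc := -2 | result -1. Both give -1.
Across all 24 domain points the two functions coincide.
verdict: equivalent


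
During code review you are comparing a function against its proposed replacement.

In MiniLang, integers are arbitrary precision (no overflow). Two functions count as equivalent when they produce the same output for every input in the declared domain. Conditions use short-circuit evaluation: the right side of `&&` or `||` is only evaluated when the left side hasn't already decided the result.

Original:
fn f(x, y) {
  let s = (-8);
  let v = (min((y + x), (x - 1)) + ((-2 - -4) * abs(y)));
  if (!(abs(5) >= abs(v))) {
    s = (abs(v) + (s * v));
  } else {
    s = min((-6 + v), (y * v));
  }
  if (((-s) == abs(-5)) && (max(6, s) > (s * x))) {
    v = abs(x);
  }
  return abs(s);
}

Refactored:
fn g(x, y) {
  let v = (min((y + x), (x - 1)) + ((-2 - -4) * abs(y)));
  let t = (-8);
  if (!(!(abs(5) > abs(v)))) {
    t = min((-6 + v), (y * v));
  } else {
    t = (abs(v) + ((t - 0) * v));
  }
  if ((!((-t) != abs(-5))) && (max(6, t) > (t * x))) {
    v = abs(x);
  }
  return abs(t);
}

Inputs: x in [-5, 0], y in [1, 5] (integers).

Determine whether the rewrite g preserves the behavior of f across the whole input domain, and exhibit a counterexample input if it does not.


Consider the input x=-4, y=5.
f: s = -8; v = 5; (!(abs(5) >= abs(v))) -> false; s = -1; (((-s) == abs(-5)) && (max(6, s) > (s * x))) -> false; return 1
g: v = 5; t = -8; (!(!(abs(5) > abs(v)))) -> false; t = -35; ((!((-t) != abs(-5))) && (max(6, t) > (t * x))) -> false; return 35
1 against 35: the behavior changed.
verdict: not equivalent; witness: x=-4, y=5


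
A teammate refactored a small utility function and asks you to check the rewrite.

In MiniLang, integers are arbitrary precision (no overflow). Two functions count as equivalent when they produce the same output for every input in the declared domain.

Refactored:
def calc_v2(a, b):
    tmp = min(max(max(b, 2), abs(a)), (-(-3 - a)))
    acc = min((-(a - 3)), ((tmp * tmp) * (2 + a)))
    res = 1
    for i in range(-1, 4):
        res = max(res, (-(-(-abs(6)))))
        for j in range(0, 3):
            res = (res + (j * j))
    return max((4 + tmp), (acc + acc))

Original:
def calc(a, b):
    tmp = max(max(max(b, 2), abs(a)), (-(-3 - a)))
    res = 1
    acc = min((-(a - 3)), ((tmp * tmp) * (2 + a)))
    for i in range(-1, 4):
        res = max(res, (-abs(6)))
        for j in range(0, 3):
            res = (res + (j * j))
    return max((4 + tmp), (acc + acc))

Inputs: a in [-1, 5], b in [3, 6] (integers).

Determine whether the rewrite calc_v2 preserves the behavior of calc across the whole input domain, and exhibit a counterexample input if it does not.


Evaluate both at a=-1, b=5.
calc: tmp=5, then res=1, then acc=4, then (i=-1), then res=1, then (j=0), then res=1, then (j=1), then res=2, then (j=2), then res=6, then (i=0), then res=6, then (j=0), then res=6, then (j=1), then res=7, then (j=2), then res=11, then (i=1), then res=11, then (j=0), then res=11, then (j=1), then res=12, then (j=2), then res=16, then (i=2), then res=16, then (j=0), then res=16, then (j=1), then res=17, then (j=2), then res=21, then (i=3), then res=21, then (j=0), then res=21, then (j=1), then res=22, then (j=2), then res=26, then returns 9
calc_v2: tmp=2, then acc=4, then res=1, then (i=-1), then res=1, then (j=0), then res=1, then (j=1), then res=2, then (j=2), then res=6, then (i=0), then res=6, then (j=0), then res=6, then (j=1), then res=7, then (j=2), then res=11, then (i=1), then res=11, then (j=0), then res=11, then (j=1), then res=12, then (j=2), then res=16, then (i=2), then res=16, then (j=0), then res=16, then (j=1), then res=17, then (j=2), then res=21, then (i=3), then res=21, then (j=0), then res=21, then (j=1), then res=22, then (j=2), then res=26, then returns 8
9 vs 8 — the two versions disagree here.
verdict: not equivalent; witness: a=-1, b=5


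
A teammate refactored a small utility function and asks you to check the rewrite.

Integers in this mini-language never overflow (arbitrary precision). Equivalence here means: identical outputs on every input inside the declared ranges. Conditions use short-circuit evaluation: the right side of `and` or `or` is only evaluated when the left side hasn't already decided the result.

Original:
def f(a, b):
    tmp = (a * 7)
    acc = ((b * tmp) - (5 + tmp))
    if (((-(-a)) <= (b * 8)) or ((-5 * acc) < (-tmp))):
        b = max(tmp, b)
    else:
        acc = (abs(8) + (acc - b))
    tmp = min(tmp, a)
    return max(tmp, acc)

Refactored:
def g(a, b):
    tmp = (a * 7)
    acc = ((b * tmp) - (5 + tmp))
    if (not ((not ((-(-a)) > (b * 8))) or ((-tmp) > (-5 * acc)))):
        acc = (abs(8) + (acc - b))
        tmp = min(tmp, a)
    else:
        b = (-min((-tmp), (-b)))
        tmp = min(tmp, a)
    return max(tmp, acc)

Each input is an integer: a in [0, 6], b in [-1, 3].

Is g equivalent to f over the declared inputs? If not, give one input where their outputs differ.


Although min/max/abs usage differs; also boolean connective usage differs; also comparison usage differs; also statement counts differ, 35/35 inputs agree.
verdict: equivalent


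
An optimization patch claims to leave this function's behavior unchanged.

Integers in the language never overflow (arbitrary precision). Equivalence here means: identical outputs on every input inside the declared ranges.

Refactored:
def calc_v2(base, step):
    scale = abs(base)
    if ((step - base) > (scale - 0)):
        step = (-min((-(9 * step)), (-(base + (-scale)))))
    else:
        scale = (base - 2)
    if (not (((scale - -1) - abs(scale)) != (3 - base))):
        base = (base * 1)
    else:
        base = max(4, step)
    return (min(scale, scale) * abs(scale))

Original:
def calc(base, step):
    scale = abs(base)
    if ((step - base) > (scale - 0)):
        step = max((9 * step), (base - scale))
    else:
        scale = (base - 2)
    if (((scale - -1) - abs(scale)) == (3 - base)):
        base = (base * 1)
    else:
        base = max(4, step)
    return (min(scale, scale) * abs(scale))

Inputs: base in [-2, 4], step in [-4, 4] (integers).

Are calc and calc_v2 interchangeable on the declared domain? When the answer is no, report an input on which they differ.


The two are interchangeable: boolean connective usage differs, min/max/abs usage differs, arithmetic usage differs, comparison usage differs, and every declared input agrees.
Spot check at base=2, step=-2 — calc: scale := 2 | ((step - base) > (scale - 0)): false | scale := 0 | (((scale - -1) - abs(scale)) == (3 - base)): true | base := 2 | result 0. calc_v2: scale := 2 | ((step - base) > (scale - 0)): false | scale := 0 | (not (((scale - -1) - abs(scale)) != (3 - base))): true | base := 2 | result 0. Both give 0.
Across all 63 domain points the two functions coincide.
verdict: equivalent


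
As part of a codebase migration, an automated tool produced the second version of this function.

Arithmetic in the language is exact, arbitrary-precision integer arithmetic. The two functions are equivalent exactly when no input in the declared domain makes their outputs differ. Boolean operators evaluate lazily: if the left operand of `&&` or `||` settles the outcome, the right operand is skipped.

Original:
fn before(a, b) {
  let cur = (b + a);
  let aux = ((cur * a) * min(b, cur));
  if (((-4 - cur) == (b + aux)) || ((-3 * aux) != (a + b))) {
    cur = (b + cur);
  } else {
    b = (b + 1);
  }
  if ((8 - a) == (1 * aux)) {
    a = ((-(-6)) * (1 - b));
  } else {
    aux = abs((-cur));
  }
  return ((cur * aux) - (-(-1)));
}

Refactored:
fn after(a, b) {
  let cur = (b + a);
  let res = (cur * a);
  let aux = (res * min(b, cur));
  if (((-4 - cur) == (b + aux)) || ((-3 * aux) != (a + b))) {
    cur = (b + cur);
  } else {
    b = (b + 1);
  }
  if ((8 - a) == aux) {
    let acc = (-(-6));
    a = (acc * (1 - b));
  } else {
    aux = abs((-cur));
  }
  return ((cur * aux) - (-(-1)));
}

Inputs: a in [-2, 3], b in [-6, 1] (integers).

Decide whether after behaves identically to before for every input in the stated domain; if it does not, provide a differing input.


Differences: arithmetic usage differs; local variable names differ; statement counts differ; constant usage differs — yet all 48 inputs agree.
verdict: equivalent


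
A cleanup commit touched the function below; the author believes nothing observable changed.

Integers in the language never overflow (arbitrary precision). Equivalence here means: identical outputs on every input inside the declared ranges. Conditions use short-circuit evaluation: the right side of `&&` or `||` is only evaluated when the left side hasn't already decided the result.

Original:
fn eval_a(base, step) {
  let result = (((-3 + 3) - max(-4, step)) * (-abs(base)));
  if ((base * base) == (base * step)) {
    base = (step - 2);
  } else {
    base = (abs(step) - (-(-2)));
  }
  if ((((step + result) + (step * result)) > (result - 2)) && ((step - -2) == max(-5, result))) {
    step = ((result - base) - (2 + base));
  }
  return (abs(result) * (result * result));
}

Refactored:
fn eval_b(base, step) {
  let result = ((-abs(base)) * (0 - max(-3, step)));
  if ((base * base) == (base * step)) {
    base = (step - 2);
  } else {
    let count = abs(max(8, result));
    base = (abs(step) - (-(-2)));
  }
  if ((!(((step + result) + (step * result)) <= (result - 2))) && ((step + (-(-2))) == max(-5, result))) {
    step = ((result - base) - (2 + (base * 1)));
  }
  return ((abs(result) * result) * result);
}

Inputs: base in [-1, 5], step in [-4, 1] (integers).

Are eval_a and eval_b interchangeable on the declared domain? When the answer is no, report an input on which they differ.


Take base=-1, step=-4.
eval_a: result=-4, then ((base * base) == (base * step)) is false, then base=2, then ((((step + result) + (step * result)) > (result - 2)) && ((step - -2) == max(-5, result))) is false, then returns 64
eval_b: result=-3, then ((base * base) == (base * step)) is false, then count=8, then base=2, then ((!(((step + result) + (step * result)) <= (result - 2))) && ((step + (-(-2))) == max(-5, result))) is false, then returns 27
64 and 27 differ, so these are not the same function on this domain.
verdict: not equivalent; witness: base=-1, step=-4


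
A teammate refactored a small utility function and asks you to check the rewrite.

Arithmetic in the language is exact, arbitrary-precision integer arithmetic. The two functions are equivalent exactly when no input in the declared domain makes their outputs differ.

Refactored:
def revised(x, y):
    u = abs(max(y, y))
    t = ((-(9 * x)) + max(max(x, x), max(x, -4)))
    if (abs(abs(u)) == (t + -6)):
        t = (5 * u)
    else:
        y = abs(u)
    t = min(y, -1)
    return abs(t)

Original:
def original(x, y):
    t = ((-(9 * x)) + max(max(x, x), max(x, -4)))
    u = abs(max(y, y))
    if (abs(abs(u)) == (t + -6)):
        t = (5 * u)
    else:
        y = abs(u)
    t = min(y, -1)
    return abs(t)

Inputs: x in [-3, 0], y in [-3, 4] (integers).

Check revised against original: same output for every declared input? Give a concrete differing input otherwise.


Although same computation, different form, 32/32 inputs agree.
verdict: equivalent


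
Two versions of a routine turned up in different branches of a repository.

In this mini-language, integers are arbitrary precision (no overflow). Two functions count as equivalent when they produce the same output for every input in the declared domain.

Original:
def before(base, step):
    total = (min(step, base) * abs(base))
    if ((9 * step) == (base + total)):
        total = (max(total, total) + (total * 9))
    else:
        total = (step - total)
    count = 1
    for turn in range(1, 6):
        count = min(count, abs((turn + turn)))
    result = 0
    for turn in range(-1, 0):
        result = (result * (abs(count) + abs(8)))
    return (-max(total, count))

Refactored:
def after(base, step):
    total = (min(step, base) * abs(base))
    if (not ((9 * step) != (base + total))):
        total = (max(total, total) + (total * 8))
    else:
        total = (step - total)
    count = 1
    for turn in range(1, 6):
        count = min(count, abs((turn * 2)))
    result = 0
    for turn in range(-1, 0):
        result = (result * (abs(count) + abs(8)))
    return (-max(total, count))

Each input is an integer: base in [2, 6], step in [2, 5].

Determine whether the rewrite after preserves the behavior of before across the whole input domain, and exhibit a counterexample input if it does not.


There is a counterexample at base=6, step=2: -120 on one side, -108 on the other.
before: total=12, then ((9 * step) == (base + total)) is true, then total=120, then count=1, then (turn=1), then count=1, then (turn=2), then count=1, then (turn=3), then count=1, then (turn=4), then count=1, then (turn=5), then count=1, then result=0, then (turn=-1), then result=0, then returns -120
after: total=12, then (not ((9 * step) != (base + total))) is true, then total=108, then count=1, then (turn=1), then count=1, then (turn=2), then count=1, then (turn=3), then count=1, then (turn=4), then count=1, then (turn=5), then count=1, then result=0, then (turn=-1), then result=0, then returns -108
verdict: not equivalent; witness: base=6, step=2
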